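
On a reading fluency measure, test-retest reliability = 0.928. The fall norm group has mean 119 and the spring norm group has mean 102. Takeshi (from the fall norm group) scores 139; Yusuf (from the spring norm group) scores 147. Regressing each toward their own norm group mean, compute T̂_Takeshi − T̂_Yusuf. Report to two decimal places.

-6.20

T̂_Takeshi = 0.928(139) + 0.072(119) = 137.5600
T̂_Yusuf = 0.928(147) + 0.072(102) = 143.7600
Difference = 137.5600 − 143.7600 = -6.2000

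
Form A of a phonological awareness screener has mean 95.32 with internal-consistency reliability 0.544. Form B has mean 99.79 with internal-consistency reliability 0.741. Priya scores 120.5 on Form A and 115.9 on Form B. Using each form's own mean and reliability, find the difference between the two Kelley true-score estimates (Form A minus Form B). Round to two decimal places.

T̂_A = 0.544(120.5) + 0.456(95.32) = 109.0179
T̂_B = 0.741(115.9) + 0.259(99.79) = 111.7275
T̂_A − T̂_B = -2.7096

-2.71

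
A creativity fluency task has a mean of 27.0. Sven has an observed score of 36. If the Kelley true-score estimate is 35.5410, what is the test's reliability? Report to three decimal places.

0.949

T̂ = ρX + (1 − ρ)μ  ⇒  T̂ − μ = ρ(X − μ)
ρ = (T̂ − μ)/(X − μ) = (35.5410 − 27.0) / (36 − 27.0) = 8.5410 / 9.0 = 0.94900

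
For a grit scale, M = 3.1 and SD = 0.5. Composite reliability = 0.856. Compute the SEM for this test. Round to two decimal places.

SEM = SD · √(1 − ρ) = 0.5 × √0.144 = 0.5 × 0.3795 = 0.190

0.19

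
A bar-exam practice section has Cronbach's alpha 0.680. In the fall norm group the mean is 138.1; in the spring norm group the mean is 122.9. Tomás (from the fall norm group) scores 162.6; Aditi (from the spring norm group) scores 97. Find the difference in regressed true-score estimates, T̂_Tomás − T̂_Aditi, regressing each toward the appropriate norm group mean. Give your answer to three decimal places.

49.472

T̂_Tomás = 0.680(162.6) + 0.320(138.1) = 154.76000
T̂_Aditi = 0.680(97) + 0.320(122.9) = 105.28800
Difference = 154.76000 − 105.28800 = 49.47200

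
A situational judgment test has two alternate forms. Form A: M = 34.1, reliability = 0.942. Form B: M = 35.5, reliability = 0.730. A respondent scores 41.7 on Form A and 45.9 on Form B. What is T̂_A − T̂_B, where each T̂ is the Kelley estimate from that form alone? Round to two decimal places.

T̂_A = 0.942(41.7) + 0.058(34.1) = 41.2592
T̂_B = 0.730(45.9) + 0.270(35.5) = 43.0920
T̂_A − T̂_B = -1.8328

-1.83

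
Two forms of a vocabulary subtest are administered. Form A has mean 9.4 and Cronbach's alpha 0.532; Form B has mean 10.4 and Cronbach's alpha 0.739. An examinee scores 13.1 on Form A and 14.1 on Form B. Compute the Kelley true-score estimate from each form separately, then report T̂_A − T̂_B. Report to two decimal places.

-1.77

T̂_A = 0.532(13.1) + 0.468(9.4) = 11.3684
T̂_B = 0.739(14.1) + 0.261(10.4) = 13.1343
T̂_A − T̂_B = -1.7659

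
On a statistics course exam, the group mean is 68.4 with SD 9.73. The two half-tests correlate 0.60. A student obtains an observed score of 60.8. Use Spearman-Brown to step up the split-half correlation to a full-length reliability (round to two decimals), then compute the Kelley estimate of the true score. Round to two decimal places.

62.70

Spearman-Brown: ρ = 2r/(1 + r) = 2(0.60)/(1 + 0.60) = 1.200/1.60 = 0.7500 → 0.75
Kelley's formula gives T̂ = 0.75·60.8 + 0.25·68.4 = 45.600 + 17.100 = 62.700.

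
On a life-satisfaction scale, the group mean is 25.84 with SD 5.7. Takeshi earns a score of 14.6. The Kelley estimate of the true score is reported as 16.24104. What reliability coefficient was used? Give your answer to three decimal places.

0.854

T̂ = ρX + (1 − ρ)μ  ⇒  T̂ − μ = ρ(X − μ)
ρ = (T̂ − μ)/(X − μ) = (16.24104 − 25.84) / (14.6 − 25.84) = -9.59896 / -11.24 = 0.85400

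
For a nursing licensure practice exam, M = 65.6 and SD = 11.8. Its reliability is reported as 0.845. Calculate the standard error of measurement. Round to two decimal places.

4.65

SEM = SD · √(1 − ρ) = 11.8 × √0.155 = 11.8 × 0.3937 = 4.646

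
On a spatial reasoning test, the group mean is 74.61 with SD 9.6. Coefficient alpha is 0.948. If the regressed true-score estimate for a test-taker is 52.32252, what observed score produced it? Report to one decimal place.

51.1

T̂ = ρX + (1 − ρ)μ  ⇒  X = (T̂ − (1 − ρ)μ) / ρ
X = (52.32252 − 0.052 × 74.61) / 0.948 = (52.32252 − 3.87972) / 0.948 = 48.44280 / 0.948 = 51.100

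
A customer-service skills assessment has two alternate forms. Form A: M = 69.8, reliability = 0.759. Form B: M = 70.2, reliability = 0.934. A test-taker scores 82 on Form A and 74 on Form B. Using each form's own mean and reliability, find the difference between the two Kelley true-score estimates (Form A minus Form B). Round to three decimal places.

5.311

T̂_A = 0.759(82) + 0.241(69.8) = 79.05980
T̂_B = 0.934(74) + 0.066(70.2) = 73.74920
T̂_A − T̂_B = 5.31060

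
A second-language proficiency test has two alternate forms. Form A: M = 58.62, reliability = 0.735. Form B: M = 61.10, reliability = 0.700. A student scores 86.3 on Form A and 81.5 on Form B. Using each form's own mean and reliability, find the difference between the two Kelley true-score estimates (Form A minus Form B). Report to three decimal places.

T̂_A = 0.735(86.3) + 0.265(58.62) = 78.96480
T̂_B = 0.700(81.5) + 0.300(61.10) = 75.38000
T̂_A − T̂_B = 3.58480

3.585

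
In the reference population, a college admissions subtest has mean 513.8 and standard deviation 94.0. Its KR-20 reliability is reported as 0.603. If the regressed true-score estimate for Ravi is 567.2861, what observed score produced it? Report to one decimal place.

602.5

T̂ = ρX + (1 − ρ)μ  ⇒  X = (T̂ − (1 − ρ)μ) / ρ
X = (567.2861 − 0.397 × 513.8) / 0.603 = (567.2861 − 203.9786) / 0.603 = 363.3075 / 0.603 = 602.500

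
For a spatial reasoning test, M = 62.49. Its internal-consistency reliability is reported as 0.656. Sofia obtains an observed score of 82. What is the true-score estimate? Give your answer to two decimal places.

75.29

T̂ = 0.656(82) + 0.344(62.49) = 53.792 + 21.49656 = 75.289 → 75.29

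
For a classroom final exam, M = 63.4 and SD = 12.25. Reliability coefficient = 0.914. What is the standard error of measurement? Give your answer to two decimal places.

3.59

SEM = SD · √(1 − ρ) = 12.25 × √0.086 = 12.25 × 0.2933 = 3.592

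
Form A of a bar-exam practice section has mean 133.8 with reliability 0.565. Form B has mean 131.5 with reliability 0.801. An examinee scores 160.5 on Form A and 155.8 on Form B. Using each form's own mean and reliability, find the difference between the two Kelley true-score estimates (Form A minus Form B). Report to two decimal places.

T̂_A = 0.565(160.5) + 0.435(133.8) = 148.8855
T̂_B = 0.801(155.8) + 0.199(131.5) = 150.9643
T̂_A − T̂_B = -2.0788

-2.08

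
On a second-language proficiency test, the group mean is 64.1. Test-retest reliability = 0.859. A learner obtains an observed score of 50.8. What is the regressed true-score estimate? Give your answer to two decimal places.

T̂ = ρX + (1 − ρ)μ
  = 0.859 × 50.8 + 0.141 × 64.1
  = 43.6372 + 9.0381
  = 52.675
  ≈ 52.68

52.68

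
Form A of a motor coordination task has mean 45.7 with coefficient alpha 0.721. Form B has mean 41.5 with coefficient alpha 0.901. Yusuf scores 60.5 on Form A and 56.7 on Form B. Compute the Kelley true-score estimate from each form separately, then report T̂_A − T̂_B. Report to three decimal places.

1.176

T̂_A = 0.721(60.5) + 0.279(45.7) = 56.37080
T̂_B = 0.901(56.7) + 0.099(41.5) = 55.19520
T̂_A − T̂_B = 1.17560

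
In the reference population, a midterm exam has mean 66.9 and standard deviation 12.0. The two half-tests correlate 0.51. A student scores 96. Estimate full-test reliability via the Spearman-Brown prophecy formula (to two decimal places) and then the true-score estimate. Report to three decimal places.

Spearman-Brown: ρ = 2r/(1 + r) = 2(0.51)/(1 + 0.51) = 1.020/1.51 = 0.6755 → 0.68
T̂ = 0.68(96) + 0.32(66.9) = 65.28 + 21.408 = 86.6880 → 86.688

86.688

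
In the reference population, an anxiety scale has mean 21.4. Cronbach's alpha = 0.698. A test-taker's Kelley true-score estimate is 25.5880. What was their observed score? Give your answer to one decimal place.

27.4

T̂ = ρX + (1 − ρ)μ  ⇒  X = (T̂ − (1 − ρ)μ) / ρ
X = (25.5880 − 0.302 × 21.4) / 0.698 = (25.5880 − 6.4628) / 0.698 = 19.1252 / 0.698 = 27.400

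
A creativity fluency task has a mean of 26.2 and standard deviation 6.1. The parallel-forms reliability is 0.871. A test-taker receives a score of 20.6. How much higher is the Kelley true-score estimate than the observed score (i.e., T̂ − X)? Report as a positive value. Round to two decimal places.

T̂ = 0.871(20.6) + 0.129(26.2) = 17.9426 + 3.3798 = 21.3224 → 21.322
T̂ − X = 21.322 − 20.6 = 0.722 → 0.72

0.72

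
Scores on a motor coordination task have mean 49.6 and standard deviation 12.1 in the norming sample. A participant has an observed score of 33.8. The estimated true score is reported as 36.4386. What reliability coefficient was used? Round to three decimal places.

0.833

T̂ = ρX + (1 − ρ)μ  ⇒  T̂ − μ = ρ(X − μ)
ρ = (T̂ − μ)/(X − μ) = (36.4386 − 49.6) / (33.8 − 49.6) = -13.1614 / -15.8 = 0.83300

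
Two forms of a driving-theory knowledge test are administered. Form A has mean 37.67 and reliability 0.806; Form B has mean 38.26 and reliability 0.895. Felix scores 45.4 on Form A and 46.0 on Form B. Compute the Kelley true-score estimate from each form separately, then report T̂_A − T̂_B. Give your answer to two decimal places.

-1.29

T̂_A = 0.806(45.4) + 0.194(37.67) = 43.9004
T̂_B = 0.895(46.0) + 0.105(38.26) = 45.1873
T̂_A − T̂_B = -1.2869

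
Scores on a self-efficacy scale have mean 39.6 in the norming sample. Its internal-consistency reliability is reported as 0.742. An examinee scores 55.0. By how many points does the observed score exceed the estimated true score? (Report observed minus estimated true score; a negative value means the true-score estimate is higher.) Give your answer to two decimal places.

3.97

Kelley's formula gives T̂ = 0.742·55.0 + 0.258·39.6 = 40.8100 + 10.2168 = 51.0268.
X − T̂ = 55.0 − 51.027 = 3.973 → 3.97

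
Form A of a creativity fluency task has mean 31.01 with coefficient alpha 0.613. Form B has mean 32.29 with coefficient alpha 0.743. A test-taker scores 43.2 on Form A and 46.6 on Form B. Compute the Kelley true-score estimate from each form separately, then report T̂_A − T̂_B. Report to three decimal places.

-4.440

T̂_A = 0.613(43.2) + 0.387(31.01) = 38.48247
T̂_B = 0.743(46.6) + 0.257(32.29) = 42.92233
T̂_A − T̂_B = -4.43986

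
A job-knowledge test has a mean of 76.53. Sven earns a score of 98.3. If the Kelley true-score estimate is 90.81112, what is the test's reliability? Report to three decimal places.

T̂ = ρX + (1 − ρ)μ  ⇒  T̂ − μ = ρ(X − μ)
ρ = (T̂ − μ)/(X − μ) = (90.81112 − 76.53) / (98.3 − 76.53) = 14.28112 / 21.77 = 0.65600

0.656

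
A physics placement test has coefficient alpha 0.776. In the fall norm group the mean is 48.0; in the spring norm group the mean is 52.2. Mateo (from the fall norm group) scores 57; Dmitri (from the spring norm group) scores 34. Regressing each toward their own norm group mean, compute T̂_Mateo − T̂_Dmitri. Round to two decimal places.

T̂_Mateo = 0.776(57) + 0.224(48.0) = 54.9840
T̂_Dmitri = 0.776(34) + 0.224(52.2) = 38.0768
Difference = 54.9840 − 38.0768 = 16.9072

16.91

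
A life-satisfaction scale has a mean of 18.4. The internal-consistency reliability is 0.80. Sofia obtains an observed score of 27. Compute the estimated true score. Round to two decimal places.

25.28

T̂ = ρX + (1 − ρ)μ
  = 0.80 × 27 + 0.20 × 18.4
  = 21.60 + 3.680
  = 25.280
  ≈ 25.28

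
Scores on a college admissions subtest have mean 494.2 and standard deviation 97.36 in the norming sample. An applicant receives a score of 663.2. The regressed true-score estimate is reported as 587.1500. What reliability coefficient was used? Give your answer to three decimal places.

T̂ = ρX + (1 − ρ)μ  ⇒  T̂ − μ = ρ(X − μ)
ρ = (T̂ − μ)/(X − μ) = (587.1500 − 494.2) / (663.2 − 494.2) = 92.9500 / 169.0 = 0.55000

0.550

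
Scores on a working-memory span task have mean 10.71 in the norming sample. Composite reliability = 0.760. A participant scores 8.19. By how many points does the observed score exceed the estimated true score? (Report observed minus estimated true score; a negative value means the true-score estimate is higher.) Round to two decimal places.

-0.60

T̂ = ρX + (1 − ρ)μ
  = 0.760 × 8.19 + 0.240 × 10.71
  = 6.22440 + 2.57040
  = 8.7948
  ≈ 8.795
X − T̂ = 8.19 − 8.795 = -0.605 → -0.60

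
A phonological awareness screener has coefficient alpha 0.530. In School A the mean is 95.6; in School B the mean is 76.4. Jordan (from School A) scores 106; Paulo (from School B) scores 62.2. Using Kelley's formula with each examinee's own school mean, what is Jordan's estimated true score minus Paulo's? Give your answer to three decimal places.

T̂_Jordan = 0.530(106) + 0.470(95.6) = 101.11200
T̂_Paulo = 0.530(62.2) + 0.470(76.4) = 68.87400
Difference = 101.11200 − 68.87400 = 32.23800

32.238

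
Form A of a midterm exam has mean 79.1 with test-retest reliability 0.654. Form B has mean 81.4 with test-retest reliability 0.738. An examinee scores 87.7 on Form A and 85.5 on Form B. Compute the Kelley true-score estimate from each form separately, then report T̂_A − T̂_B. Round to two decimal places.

0.30

T̂_A = 0.654(87.7) + 0.346(79.1) = 84.7244
T̂_B = 0.738(85.5) + 0.262(81.4) = 84.4258
T̂_A − T̂_B = 0.2986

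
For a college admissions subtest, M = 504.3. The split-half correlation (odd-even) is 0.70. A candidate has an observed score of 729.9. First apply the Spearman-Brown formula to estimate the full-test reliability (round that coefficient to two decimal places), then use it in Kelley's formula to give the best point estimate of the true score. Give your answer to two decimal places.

689.29

Spearman-Brown: ρ = 2r/(1 + r) = 2(0.70)/(1 + 0.70) = 1.400/1.70 = 0.8235 → 0.82
Kelley's formula gives T̂ = 0.82·729.9 + 0.18·504.3 = 598.518 + 90.774 = 689.292.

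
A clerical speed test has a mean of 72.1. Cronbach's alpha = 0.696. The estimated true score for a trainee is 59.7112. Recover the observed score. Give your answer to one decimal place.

T̂ = ρX + (1 − ρ)μ  ⇒  X = (T̂ − (1 − ρ)μ) / ρ
X = (59.7112 − 0.304 × 72.1) / 0.696 = (59.7112 − 21.9184) / 0.696 = 37.7928 / 0.696 = 54.300

54.3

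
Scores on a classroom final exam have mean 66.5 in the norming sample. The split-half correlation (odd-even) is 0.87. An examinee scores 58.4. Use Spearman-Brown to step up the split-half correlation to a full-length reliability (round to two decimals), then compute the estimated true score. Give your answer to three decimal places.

Spearman-Brown: ρ = 2r/(1 + r) = 2(0.87)/(1 + 0.87) = 1.740/1.87 = 0.9305 → 0.93
T̂ = ρX + (1 − ρ)μ
  = 0.93 × 58.4 + 0.07 × 66.5
  = 54.312 + 4.655
  = 58.9670
  ≈ 58.967

58.967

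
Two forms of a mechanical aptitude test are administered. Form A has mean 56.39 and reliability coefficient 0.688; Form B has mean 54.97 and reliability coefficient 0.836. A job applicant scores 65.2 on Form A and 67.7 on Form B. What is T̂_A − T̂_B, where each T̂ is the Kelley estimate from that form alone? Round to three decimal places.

-3.161

T̂_A = 0.688(65.2) + 0.312(56.39) = 62.45128
T̂_B = 0.836(67.7) + 0.164(54.97) = 65.61228
T̂_A − T̂_B = -3.16100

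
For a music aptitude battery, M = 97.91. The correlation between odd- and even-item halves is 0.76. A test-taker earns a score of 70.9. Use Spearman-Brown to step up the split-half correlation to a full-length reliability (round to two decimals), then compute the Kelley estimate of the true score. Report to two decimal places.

74.68

Spearman-Brown: ρ = 2r/(1 + r) = 2(0.76)/(1 + 0.76) = 1.520/1.76 = 0.8636 → 0.86
Regress the observed score toward the mean by the unreliability: T̂ = 0.86·70.9 + 0.14·97.91 = 60.974 + 13.7074 = 74.681.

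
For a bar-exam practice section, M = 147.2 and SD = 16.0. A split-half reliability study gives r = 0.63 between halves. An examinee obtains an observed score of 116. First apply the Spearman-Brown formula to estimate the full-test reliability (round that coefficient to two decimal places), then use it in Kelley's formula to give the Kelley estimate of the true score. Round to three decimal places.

Spearman-Brown: ρ = 2r/(1 + r) = 2(0.63)/(1 + 0.63) = 1.260/1.63 = 0.7730 → 0.77
T̂ = ρX + (1 − ρ)μ
  = 0.77 × 116 + 0.23 × 147.2
  = 89.32 + 33.856
  = 123.1760
  ≈ 123.176

123.176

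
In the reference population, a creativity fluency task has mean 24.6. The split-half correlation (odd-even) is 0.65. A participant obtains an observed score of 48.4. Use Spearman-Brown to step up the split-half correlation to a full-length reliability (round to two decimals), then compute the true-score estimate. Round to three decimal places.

Spearman-Brown: ρ = 2r/(1 + r) = 2(0.65)/(1 + 0.65) = 1.300/1.65 = 0.7879 → 0.79
Regress the observed score toward the mean by the unreliability: T̂ = 0.79·48.4 + 0.21·24.6 = 38.236 + 5.166 = 43.4020.

43.402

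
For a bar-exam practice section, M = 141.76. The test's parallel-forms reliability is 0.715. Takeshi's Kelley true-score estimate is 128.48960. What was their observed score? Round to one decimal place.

T̂ = ρX + (1 − ρ)μ  ⇒  X = (T̂ − (1 − ρ)μ) / ρ
X = (128.48960 − 0.285 × 141.76) / 0.715 = (128.48960 − 40.40160) / 0.715 = 88.08800 / 0.715 = 123.200

123.2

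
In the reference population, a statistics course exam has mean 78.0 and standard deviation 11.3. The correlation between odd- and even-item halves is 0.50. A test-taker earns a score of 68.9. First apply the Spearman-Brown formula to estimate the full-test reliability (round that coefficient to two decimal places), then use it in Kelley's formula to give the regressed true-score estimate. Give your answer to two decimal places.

Spearman-Brown: ρ = 2r/(1 + r) = 2(0.50)/(1 + 0.50) = 1.000/1.50 = 0.6667 → 0.67
T̂ = 0.67(68.9) + 0.33(78.0) = 46.163 + 25.740 = 71.903 → 71.90

71.90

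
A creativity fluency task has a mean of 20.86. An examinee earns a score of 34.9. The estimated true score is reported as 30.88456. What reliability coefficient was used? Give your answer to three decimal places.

0.714

T̂ = ρX + (1 − ρ)μ  ⇒  T̂ − μ = ρ(X − μ)
ρ = (T̂ − μ)/(X − μ) = (30.88456 − 20.86) / (34.9 − 20.86) = 10.02456 / 14.04 = 0.71400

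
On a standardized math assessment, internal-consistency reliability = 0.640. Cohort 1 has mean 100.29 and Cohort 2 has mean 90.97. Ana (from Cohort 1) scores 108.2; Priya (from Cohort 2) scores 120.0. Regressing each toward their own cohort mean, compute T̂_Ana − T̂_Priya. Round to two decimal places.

-4.20

T̂_Ana = 0.640(108.2) + 0.360(100.29) = 105.3524
T̂_Priya = 0.640(120.0) + 0.360(90.97) = 109.5492
Difference = 105.3524 − 109.5492 = -4.1968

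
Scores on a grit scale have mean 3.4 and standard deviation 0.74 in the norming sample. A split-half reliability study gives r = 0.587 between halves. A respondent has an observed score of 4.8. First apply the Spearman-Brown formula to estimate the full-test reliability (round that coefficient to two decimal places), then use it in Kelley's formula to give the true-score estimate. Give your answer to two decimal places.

Spearman-Brown: ρ = 2r/(1 + r) = 2(0.587)/(1 + 0.587) = 1.1740/1.587 = 0.7398 → 0.74
T̂ = 0.74(4.8) + 0.26(3.4) = 3.552 + 0.884 = 4.436 → 4.44

4.44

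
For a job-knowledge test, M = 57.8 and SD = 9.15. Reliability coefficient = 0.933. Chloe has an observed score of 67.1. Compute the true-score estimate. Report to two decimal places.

Regress the observed score toward the mean by the unreliability: T̂ = 0.933·67.1 + 0.067·57.8 = 62.6043 + 3.8726 = 66.477.

66.48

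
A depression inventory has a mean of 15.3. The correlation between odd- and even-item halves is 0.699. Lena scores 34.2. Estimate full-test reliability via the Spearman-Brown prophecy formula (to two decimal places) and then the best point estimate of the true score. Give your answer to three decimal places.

30.798

Spearman-Brown: ρ = 2r/(1 + r) = 2(0.699)/(1 + 0.699) = 1.3980/1.699 = 0.8228 → 0.82
T̂ = ρX + (1 − ρ)μ
  = 0.82 × 34.2 + 0.18 × 15.3
  = 28.044 + 2.754
  = 30.7980
  ≈ 30.798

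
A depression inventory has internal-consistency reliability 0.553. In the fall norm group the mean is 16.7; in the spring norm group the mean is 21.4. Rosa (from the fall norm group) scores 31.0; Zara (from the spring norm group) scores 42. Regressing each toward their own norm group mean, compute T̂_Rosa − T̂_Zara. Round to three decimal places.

T̂_Rosa = 0.553(31.0) + 0.447(16.7) = 24.60790
T̂_Zara = 0.553(42) + 0.447(21.4) = 32.79180
Difference = 24.60790 − 32.79180 = -8.18390

-8.184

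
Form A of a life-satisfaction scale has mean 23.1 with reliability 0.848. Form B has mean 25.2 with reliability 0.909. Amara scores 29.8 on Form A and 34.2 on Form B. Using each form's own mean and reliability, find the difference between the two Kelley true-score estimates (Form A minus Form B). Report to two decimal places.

T̂_A = 0.848(29.8) + 0.152(23.1) = 28.7816
T̂_B = 0.909(34.2) + 0.091(25.2) = 33.3810
T̂_A − T̂_B = -4.5994

-4.60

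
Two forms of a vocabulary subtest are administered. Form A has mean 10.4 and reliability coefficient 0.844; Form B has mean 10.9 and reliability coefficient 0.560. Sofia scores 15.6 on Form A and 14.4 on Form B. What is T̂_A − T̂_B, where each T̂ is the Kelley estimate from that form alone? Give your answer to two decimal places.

1.93

T̂_A = 0.844(15.6) + 0.156(10.4) = 14.7888
T̂_B = 0.560(14.4) + 0.440(10.9) = 12.8600
T̂_A − T̂_B = 1.9288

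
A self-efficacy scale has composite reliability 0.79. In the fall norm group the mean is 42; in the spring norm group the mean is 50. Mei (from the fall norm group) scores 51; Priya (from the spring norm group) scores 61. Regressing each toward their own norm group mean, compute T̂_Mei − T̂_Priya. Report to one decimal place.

T̂_Mei = 0.79(51) + 0.21(42) = 49.110
T̂_Priya = 0.79(61) + 0.21(50) = 58.690
Difference = 49.110 − 58.690 = -9.580

-9.6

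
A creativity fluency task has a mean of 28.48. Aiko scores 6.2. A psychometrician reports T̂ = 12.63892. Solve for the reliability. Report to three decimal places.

0.711

T̂ = ρX + (1 − ρ)μ  ⇒  T̂ − μ = ρ(X − μ)
ρ = (T̂ − μ)/(X − μ) = (12.63892 − 28.48) / (6.2 − 28.48) = -15.84108 / -22.28 = 0.71100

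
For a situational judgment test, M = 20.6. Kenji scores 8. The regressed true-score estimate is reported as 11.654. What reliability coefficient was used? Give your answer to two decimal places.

T̂ = ρX + (1 − ρ)μ  ⇒  T̂ − μ = ρ(X − μ)
ρ = (T̂ − μ)/(X − μ) = (11.654 − 20.6) / (8 − 20.6) = -8.946 / -12.6 = 0.7100

0.71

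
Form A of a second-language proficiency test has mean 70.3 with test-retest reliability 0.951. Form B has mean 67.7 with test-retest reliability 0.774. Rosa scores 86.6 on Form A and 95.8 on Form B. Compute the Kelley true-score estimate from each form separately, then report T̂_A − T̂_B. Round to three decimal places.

-3.648

T̂_A = 0.951(86.6) + 0.049(70.3) = 85.80130
T̂_B = 0.774(95.8) + 0.226(67.7) = 89.44940
T̂_A − T̂_B = -3.64810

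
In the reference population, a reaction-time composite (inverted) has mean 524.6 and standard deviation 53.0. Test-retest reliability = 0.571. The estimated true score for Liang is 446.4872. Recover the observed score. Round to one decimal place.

387.8

T̂ = ρX + (1 − ρ)μ  ⇒  X = (T̂ − (1 − ρ)μ) / ρ
X = (446.4872 − 0.429 × 524.6) / 0.571 = (446.4872 − 225.0534) / 0.571 = 221.4338 / 0.571 = 387.800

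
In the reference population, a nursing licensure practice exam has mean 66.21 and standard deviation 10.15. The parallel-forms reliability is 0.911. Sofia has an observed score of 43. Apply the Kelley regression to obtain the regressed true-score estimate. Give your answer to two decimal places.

45.07

Kelley's formula gives T̂ = 0.911·43 + 0.089·66.21 = 39.173 + 5.89269 = 45.066.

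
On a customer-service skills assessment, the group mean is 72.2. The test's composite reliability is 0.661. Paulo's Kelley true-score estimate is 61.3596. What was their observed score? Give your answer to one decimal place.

T̂ = ρX + (1 − ρ)μ  ⇒  X = (T̂ − (1 − ρ)μ) / ρ
X = (61.3596 − 0.339 × 72.2) / 0.661 = (61.3596 − 24.4758) / 0.661 = 36.8838 / 0.661 = 55.800

55.8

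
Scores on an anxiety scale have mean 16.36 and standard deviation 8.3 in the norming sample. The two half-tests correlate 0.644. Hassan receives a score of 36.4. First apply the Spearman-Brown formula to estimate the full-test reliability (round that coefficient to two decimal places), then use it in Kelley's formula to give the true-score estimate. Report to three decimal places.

Spearman-Brown: ρ = 2r/(1 + r) = 2(0.644)/(1 + 0.644) = 1.2880/1.644 = 0.7835 → 0.78
Kelley's formula gives T̂ = 0.78·36.4 + 0.22·16.36 = 28.392 + 3.5992 = 31.9912.

31.991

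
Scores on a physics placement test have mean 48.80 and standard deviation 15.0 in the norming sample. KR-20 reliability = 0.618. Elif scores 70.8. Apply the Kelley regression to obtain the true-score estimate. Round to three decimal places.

T̂ = 0.618(70.8) + 0.382(48.80) = 43.7544 + 18.64160 = 62.3960 → 62.396

62.396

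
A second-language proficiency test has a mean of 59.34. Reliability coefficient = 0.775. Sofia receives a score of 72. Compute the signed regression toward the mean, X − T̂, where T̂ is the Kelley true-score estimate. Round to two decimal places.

2.85

T̂ = 0.775(72) + 0.225(59.34) = 55.800 + 13.35150 = 69.1515 → 69.151
X − T̂ = 72 − 69.151 = 2.849 → 2.85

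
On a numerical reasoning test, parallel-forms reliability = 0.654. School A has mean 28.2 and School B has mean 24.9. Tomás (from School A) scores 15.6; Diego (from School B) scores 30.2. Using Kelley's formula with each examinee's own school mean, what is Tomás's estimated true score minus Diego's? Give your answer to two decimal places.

T̂_Tomás = 0.654(15.6) + 0.346(28.2) = 19.9596
T̂_Diego = 0.654(30.2) + 0.346(24.9) = 28.3662
Difference = 19.9596 − 28.3662 = -8.4066

-8.41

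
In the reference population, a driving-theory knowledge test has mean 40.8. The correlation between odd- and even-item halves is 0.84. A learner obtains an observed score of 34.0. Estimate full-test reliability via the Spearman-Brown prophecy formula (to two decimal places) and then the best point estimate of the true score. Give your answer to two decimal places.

34.61

Spearman-Brown: ρ = 2r/(1 + r) = 2(0.84)/(1 + 0.84) = 1.680/1.84 = 0.9130 → 0.91
T̂ = ρX + (1 − ρ)μ
  = 0.91 × 34.0 + 0.09 × 40.8
  = 30.940 + 3.672
  = 34.612
  ≈ 34.61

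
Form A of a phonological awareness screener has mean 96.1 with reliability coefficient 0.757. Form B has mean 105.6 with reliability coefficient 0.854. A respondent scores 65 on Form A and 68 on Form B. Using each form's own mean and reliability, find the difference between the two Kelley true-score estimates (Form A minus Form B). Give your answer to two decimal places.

-0.93

T̂_A = 0.757(65) + 0.243(96.1) = 72.5573
T̂_B = 0.854(68) + 0.146(105.6) = 73.4896
T̂_A − T̂_B = -0.9323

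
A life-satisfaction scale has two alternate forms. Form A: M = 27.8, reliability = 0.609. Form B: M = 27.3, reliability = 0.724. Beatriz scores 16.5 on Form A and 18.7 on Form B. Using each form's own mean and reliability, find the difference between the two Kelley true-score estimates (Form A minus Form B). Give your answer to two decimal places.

T̂_A = 0.609(16.5) + 0.391(27.8) = 20.9183
T̂_B = 0.724(18.7) + 0.276(27.3) = 21.0736
T̂_A − T̂_B = -0.1553

-0.16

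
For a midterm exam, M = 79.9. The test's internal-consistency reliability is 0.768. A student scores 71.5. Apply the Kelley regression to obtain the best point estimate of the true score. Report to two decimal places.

73.45

Weight the observed score by reliability and the mean by (1 − reliability): T̂ = 0.768·71.5 + 0.232·79.9 = 54.9120 + 18.5368 = 73.449.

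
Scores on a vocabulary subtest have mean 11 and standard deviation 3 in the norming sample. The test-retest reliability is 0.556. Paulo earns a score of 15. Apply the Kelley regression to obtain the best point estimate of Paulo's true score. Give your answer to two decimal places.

T̂ = ρX + (1 − ρ)μ
  = 0.556 × 15 + 0.444 × 11
  = 8.340 + 4.884
  = 13.224
  ≈ 13.22

13.22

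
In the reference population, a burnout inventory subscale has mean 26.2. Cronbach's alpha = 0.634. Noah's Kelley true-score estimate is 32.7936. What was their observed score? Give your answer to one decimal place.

T̂ = ρX + (1 − ρ)μ  ⇒  X = (T̂ − (1 − ρ)μ) / ρ
X = (32.7936 − 0.366 × 26.2) / 0.634 = (32.7936 − 9.5892) / 0.634 = 23.2044 / 0.634 = 36.600

36.6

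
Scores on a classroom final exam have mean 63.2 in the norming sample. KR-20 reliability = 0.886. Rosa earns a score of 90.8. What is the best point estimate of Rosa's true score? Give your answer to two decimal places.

T̂ = 0.886(90.8) + 0.114(63.2) = 80.4488 + 7.2048 = 87.654 → 87.65

87.65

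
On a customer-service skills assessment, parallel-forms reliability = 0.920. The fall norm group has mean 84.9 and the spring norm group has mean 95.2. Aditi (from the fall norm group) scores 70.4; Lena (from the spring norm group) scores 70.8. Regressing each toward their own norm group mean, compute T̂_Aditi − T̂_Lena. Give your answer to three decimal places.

T̂_Aditi = 0.920(70.4) + 0.080(84.9) = 71.56000
T̂_Lena = 0.920(70.8) + 0.080(95.2) = 72.75200
Difference = 71.56000 − 72.75200 = -1.19200

-1.192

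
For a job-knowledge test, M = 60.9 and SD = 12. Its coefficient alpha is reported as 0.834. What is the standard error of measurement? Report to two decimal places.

SEM = SD · √(1 − ρ) = 12 × √0.166 = 12 × 0.4074 = 4.889

4.89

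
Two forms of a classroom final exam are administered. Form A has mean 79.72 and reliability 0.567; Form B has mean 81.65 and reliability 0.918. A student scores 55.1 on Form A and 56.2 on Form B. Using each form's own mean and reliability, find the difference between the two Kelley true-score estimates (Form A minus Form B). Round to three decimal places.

7.474

T̂_A = 0.567(55.1) + 0.433(79.72) = 65.76046
T̂_B = 0.918(56.2) + 0.082(81.65) = 58.28690
T̂_A − T̂_B = 7.47356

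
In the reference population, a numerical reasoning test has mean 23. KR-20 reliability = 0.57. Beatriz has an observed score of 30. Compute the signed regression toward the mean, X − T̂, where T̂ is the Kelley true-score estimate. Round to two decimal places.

3.01

T̂ = ρX + (1 − ρ)μ
  = 0.57 × 30 + 0.43 × 23
  = 17.10 + 9.89
  = 26.9900
  ≈ 26.990
X − T̂ = 30 − 26.990 = 3.010 → 3.01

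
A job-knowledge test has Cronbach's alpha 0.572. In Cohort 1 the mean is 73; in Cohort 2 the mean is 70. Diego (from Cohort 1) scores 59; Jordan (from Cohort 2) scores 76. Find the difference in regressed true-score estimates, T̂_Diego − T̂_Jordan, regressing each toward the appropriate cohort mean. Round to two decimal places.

-8.44

T̂_Diego = 0.572(59) + 0.428(73) = 64.9920
T̂_Jordan = 0.572(76) + 0.428(70) = 73.4320
Difference = 64.9920 − 73.4320 = -8.4400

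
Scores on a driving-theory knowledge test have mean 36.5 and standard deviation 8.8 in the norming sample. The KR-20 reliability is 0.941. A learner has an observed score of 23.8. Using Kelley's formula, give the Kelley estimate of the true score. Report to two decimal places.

T̂ = 0.941(23.8) + 0.059(36.5) = 22.3958 + 2.1535 = 24.549 → 24.55

24.55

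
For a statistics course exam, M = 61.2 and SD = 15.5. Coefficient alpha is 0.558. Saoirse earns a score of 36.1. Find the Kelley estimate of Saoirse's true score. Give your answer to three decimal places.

47.194

Weight the observed score by reliability and the mean by (1 − reliability): T̂ = 0.558·36.1 + 0.442·61.2 = 20.1438 + 27.0504 = 47.1942.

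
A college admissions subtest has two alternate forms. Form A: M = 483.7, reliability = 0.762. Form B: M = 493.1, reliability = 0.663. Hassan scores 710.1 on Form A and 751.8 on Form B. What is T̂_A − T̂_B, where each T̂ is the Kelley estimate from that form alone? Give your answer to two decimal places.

T̂_A = 0.762(710.1) + 0.238(483.7) = 656.2168
T̂_B = 0.663(751.8) + 0.337(493.1) = 664.6181
T̂_A − T̂_B = -8.4013

-8.40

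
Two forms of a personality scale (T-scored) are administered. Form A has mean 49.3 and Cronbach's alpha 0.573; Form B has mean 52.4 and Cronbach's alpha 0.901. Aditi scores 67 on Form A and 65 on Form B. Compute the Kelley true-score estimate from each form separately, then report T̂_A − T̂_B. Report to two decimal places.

T̂_A = 0.573(67) + 0.427(49.3) = 59.4421
T̂_B = 0.901(65) + 0.099(52.4) = 63.7526
T̂_A − T̂_B = -4.3105

-4.31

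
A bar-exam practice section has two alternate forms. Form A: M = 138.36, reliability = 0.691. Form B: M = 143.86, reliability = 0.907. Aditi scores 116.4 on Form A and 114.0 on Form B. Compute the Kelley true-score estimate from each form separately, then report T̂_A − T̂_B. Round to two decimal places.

6.41

T̂_A = 0.691(116.4) + 0.309(138.36) = 123.1856
T̂_B = 0.907(114.0) + 0.093(143.86) = 116.7770
T̂_A − T̂_B = 6.4087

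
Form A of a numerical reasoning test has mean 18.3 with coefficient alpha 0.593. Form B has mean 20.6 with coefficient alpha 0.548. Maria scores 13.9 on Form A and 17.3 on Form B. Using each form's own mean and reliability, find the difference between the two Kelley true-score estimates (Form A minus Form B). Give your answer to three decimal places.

T̂_A = 0.593(13.9) + 0.407(18.3) = 15.69080
T̂_B = 0.548(17.3) + 0.452(20.6) = 18.79160
T̂_A − T̂_B = -3.10080

-3.101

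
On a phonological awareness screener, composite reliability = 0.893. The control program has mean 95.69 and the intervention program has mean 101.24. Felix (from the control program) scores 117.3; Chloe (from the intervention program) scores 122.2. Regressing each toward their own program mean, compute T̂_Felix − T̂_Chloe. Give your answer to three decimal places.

T̂_Felix = 0.893(117.3) + 0.107(95.69) = 114.98773
T̂_Chloe = 0.893(122.2) + 0.107(101.24) = 119.95728
Difference = 114.98773 − 119.95728 = -4.96955

-4.970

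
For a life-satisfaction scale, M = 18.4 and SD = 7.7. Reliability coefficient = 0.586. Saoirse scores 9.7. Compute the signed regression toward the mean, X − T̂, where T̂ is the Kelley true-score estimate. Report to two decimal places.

-3.60

T̂ = 0.586(9.7) + 0.414(18.4) = 5.6842 + 7.6176 = 13.3018 → 13.302
X − T̂ = 9.7 − 13.302 = -3.602 → -3.60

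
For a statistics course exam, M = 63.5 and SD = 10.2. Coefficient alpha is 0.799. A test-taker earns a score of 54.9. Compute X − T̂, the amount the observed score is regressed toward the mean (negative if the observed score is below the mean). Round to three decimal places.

-1.729

Kelley's formula gives T̂ = 0.799·54.9 + 0.201·63.5 = 43.8651 + 12.7635 = 56.62860.
X − T̂ = 54.9 − 56.6286 = -1.7286 → -1.729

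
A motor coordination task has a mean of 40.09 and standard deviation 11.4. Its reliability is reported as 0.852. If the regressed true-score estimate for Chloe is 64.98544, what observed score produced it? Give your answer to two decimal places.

T̂ = ρX + (1 − ρ)μ  ⇒  X = (T̂ − (1 − ρ)μ) / ρ
X = (64.98544 − 0.148 × 40.09) / 0.852 = (64.98544 − 5.93332) / 0.852 = 59.05212 / 0.852 = 69.3100

69.31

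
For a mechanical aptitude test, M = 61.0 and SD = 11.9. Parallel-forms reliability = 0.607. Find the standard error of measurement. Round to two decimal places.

SEM = SD · √(1 − ρ) = 11.9 × √0.393 = 11.9 × 0.6269 = 7.460

7.46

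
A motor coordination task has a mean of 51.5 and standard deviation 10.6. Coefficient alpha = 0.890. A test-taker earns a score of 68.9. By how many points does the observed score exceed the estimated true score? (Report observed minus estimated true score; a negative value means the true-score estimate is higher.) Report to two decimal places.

T̂ = ρX + (1 − ρ)μ
  = 0.890 × 68.9 + 0.110 × 51.5
  = 61.3210 + 5.6650
  = 66.9860
  ≈ 66.986
X − T̂ = 68.9 − 66.986 = 1.914 → 1.91

1.91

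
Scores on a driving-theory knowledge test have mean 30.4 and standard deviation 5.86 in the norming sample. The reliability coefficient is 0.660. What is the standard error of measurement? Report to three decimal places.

SEM = SD · √(1 − ρ) = 5.86 × √0.340 = 5.86 × 0.5831 = 3.4169

3.417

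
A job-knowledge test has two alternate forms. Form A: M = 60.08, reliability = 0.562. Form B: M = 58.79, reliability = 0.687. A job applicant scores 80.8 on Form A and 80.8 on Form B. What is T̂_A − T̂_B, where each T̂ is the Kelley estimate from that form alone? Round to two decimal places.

T̂_A = 0.562(80.8) + 0.438(60.08) = 71.7246
T̂_B = 0.687(80.8) + 0.313(58.79) = 73.9109
T̂_A − T̂_B = -2.1862

-2.19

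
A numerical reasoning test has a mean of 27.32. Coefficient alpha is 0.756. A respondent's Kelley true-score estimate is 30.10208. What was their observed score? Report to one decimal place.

T̂ = ρX + (1 − ρ)μ  ⇒  X = (T̂ − (1 − ρ)μ) / ρ
X = (30.10208 − 0.244 × 27.32) / 0.756 = (30.10208 − 6.66608) / 0.756 = 23.43600 / 0.756 = 31.000

31.0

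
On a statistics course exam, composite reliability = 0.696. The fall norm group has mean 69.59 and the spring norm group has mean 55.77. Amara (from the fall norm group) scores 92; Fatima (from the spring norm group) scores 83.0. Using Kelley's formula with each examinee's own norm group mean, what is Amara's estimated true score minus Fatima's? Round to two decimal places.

10.47

T̂_Amara = 0.696(92) + 0.304(69.59) = 85.1874
T̂_Fatima = 0.696(83.0) + 0.304(55.77) = 74.7221
Difference = 85.1874 − 74.7221 = 10.4653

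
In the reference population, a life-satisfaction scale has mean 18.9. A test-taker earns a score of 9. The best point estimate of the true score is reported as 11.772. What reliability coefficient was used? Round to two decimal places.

0.72

T̂ = ρX + (1 − ρ)μ  ⇒  T̂ − μ = ρ(X − μ)
ρ = (T̂ − μ)/(X − μ) = (11.772 − 18.9) / (9 − 18.9) = -7.128 / -9.9 = 0.7200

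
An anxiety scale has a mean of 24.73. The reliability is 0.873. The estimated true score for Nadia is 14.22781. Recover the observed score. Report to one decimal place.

12.7

T̂ = ρX + (1 − ρ)μ  ⇒  X = (T̂ − (1 − ρ)μ) / ρ
X = (14.22781 − 0.127 × 24.73) / 0.873 = (14.22781 − 3.14071) / 0.873 = 11.08710 / 0.873 = 12.700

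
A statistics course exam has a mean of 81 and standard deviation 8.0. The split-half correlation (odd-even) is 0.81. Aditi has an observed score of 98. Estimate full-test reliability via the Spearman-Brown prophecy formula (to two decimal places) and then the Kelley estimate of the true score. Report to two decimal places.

96.30

Spearman-Brown: ρ = 2r/(1 + r) = 2(0.81)/(1 + 0.81) = 1.620/1.81 = 0.8950 → 0.90
Kelley's formula gives T̂ = 0.90·98 + 0.10·81 = 88.20 + 8.10 = 96.300.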